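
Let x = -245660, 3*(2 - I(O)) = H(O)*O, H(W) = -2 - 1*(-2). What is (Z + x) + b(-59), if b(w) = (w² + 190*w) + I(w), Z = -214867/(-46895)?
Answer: -11882368498/46895 ≈ -2.5338e+5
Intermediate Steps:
H(W) = 0 (H(W) = -2 + 2 = 0)
I(O) = 2 (I(O) = 2 - 0*O = 2 - ⅓*0 = 2 + 0 = 2)
Z = 214867/46895 (Z = -214867*(-1/46895) = 214867/46895 ≈ 4.5819)
b(w) = 2 + w² + 190*w (b(w) = (w² + 190*w) + 2 = 2 + w² + 190*w)
(Z + x) + b(-59) = (214867/46895 - 245660) + (2 + (-59)² + 190*(-59)) = -11520010833/46895 + (2 + 3481 - 11210) = -11520010833/46895 - 7727 = -11882368498/46895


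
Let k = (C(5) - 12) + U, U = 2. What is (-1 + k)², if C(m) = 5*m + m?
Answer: 361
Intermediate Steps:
C(m) = 6*m
k = 20 (k = (6*5 - 12) + 2 = (30 - 12) + 2 = 18 + 2 = 20)
(-1 + k)² = (-1 + 20)² = 19² = 361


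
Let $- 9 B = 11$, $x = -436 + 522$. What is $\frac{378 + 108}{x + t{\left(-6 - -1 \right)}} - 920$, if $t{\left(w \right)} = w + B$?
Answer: $- \frac{328093}{359} \approx -913.91$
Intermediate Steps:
$x = 86$
$B = - \frac{11}{9}$ ($B = \left(- \frac{1}{9}\right) 11 = - \frac{11}{9} \approx -1.2222$)
$t{\left(w \right)} = - \frac{11}{9} + w$ ($t{\left(w \right)} = w - \frac{11}{9} = - \frac{11}{9} + w$)
$\frac{378 + 108}{x + t{\left(-6 - -1 \right)}} - 920 = \frac{378 + 108}{86 - \frac{56}{9}} - 920 = \frac{1}{86 + \left(- \frac{11}{9} + \left(-6 + 1\right)\right)} 486 - 920 = \frac{1}{86 - \frac{56}{9}} \cdot 486 - 920 = \frac{1}{\frac{718}{9}} \cdot 486 - 920 = \frac{9}{718} \cdot 486 - 920 = \frac{2187}{359} - 920 = - \frac{328093}{359}$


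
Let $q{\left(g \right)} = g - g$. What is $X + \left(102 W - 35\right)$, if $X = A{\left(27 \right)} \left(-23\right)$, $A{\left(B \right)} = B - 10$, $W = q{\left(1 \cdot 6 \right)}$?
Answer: $-426$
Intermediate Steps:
$q{\left(g \right)} = 0$
$W = 0$
$A{\left(B \right)} = -10 + B$
$X = -391$ ($X = \left(-10 + 27\right) \left(-23\right) = 17 \left(-23\right) = -391$)
$X + \left(102 W - 35\right) = -391 + \left(102 \cdot 0 - 35\right) = -391 + \left(0 - 35\right) = -391 - 35 = -426$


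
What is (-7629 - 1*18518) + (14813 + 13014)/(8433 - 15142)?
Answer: -175448050/6709 ≈ -26151.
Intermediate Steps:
(-7629 - 1*18518) + (14813 + 13014)/(8433 - 15142) = (-7629 - 18518) + 27827/(-6709) = -26147 + 27827*(-1/6709) = -26147 - 27827/6709 = -175448050/6709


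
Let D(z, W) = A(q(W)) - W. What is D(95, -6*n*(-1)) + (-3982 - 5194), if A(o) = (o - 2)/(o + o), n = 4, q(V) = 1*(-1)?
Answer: -18397/2 ≈ -9198.5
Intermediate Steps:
q(V) = -1
A(o) = (-2 + o)/(2*o) (A(o) = (-2 + o)/((2*o)) = (-2 + o)*(1/(2*o)) = (-2 + o)/(2*o))
D(z, W) = 3/2 - W (D(z, W) = (1/2)*(-2 - 1)/(-1) - W = (1/2)*(-1)*(-3) - W = 3/2 - W)
D(95, -6*n*(-1)) + (-3982 - 5194) = (3/2 - (-6*4)*(-1)) + (-3982 - 5194) = (3/2 - (-24)*(-1)) - 9176 = (3/2 - 1*24) - 9176 = (3/2 - 24) - 9176 = -45/2 - 9176 = -18397/2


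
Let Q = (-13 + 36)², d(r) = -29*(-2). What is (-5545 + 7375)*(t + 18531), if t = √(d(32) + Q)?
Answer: 33911730 + 1830*√587 ≈ 3.3956e+7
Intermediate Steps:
d(r) = 58
Q = 529 (Q = 23² = 529)
t = √587 (t = √(58 + 529) = √587 ≈ 24.228)
(-5545 + 7375)*(t + 18531) = (-5545 + 7375)*(√587 + 18531) = 1830*(18531 + √587) = 33911730 + 1830*√587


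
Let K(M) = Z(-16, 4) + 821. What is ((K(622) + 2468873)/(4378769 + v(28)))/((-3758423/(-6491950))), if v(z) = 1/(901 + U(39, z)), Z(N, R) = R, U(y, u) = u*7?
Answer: 56013923746550/57495608085383 ≈ 0.97423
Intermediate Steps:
U(y, u) = 7*u
K(M) = 825 (K(M) = 4 + 821 = 825)
v(z) = 1/(901 + 7*z)
((K(622) + 2468873)/(4378769 + v(28)))/((-3758423/(-6491950))) = ((825 + 2468873)/(4378769 + 1/(901 + 7*28)))/((-3758423/(-6491950))) = (2469698/(4378769 + 1/(901 + 196)))/((-3758423*(-1/6491950))) = (2469698/(4378769 + 1/1097))/(23939/41350) = (2469698/(4378769 + 1/1097))*(41350/23939) = (2469698/(4803509594/1097))*(41350/23939) = (2469698*(1097/4803509594))*(41350/23939) = (1354629353/2401754797)*(41350/23939) = 56013923746550/57495608085383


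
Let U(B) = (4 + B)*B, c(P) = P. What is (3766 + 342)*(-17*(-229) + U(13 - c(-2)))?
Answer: 17163224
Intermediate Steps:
U(B) = B*(4 + B)
(3766 + 342)*(-17*(-229) + U(13 - c(-2))) = (3766 + 342)*(-17*(-229) + (13 - 1*(-2))*(4 + (13 - 1*(-2)))) = 4108*(3893 + (13 + 2)*(4 + (13 + 2))) = 4108*(3893 + 15*(4 + 15)) = 4108*(3893 + 15*19) = 4108*(3893 + 285) = 4108*4178 = 17163224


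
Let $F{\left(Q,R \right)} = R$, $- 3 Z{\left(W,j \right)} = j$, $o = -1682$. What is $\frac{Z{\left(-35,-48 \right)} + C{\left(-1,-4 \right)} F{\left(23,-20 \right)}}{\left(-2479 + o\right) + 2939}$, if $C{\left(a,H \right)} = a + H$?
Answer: $- \frac{58}{611} \approx -0.094926$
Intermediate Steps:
$C{\left(a,H \right)} = H + a$
$Z{\left(W,j \right)} = - \frac{j}{3}$
$\frac{Z{\left(-35,-48 \right)} + C{\left(-1,-4 \right)} F{\left(23,-20 \right)}}{\left(-2479 + o\right) + 2939} = \frac{\left(- \frac{1}{3}\right) \left(-48\right) + \left(-4 - 1\right) \left(-20\right)}{\left(-2479 - 1682\right) + 2939} = \frac{16 - -100}{-4161 + 2939} = \frac{16 + 100}{-1222} = 116 \left(- \frac{1}{1222}\right) = - \frac{58}{611}$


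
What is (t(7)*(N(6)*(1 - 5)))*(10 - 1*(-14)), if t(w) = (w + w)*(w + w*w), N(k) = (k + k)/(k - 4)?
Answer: -451584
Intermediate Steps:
N(k) = 2*k/(-4 + k) (N(k) = (2*k)/(-4 + k) = 2*k/(-4 + k))
t(w) = 2*w*(w + w²) (t(w) = (2*w)*(w + w²) = 2*w*(w + w²))
(t(7)*(N(6)*(1 - 5)))*(10 - 1*(-14)) = ((2*7²*(1 + 7))*((2*6/(-4 + 6))*(1 - 5)))*(10 - 1*(-14)) = ((2*49*8)*((2*6/2)*(-4)))*(10 + 14) = (784*((2*6*(½))*(-4)))*24 = (784*(6*(-4)))*24 = (784*(-24))*24 = -18816*24 = -451584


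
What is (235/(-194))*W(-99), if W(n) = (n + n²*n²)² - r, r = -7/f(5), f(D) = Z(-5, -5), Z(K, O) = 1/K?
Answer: -2168445562254672715/194 ≈ -1.1178e+16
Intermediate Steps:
f(D) = -⅕ (f(D) = 1/(-5) = -⅕)
r = 35 (r = -7/(-⅕) = -7*(-5) = 35)
W(n) = -35 + (n + n⁴)² (W(n) = (n + n²*n²)² - 1*35 = (n + n⁴)² - 35 = -35 + (n + n⁴)²)
(235/(-194))*W(-99) = (235/(-194))*(-35 + (-99)²*(1 + (-99)³)²) = (235*(-1/194))*(-35 + 9801*(1 - 970299)²) = -235*(-35 + 9801*(-970298)²)/194 = -235*(-35 + 9801*941478208804)/194 = -235*(-35 + 9227427924488004)/194 = -235/194*9227427924487969 = -2168445562254672715/194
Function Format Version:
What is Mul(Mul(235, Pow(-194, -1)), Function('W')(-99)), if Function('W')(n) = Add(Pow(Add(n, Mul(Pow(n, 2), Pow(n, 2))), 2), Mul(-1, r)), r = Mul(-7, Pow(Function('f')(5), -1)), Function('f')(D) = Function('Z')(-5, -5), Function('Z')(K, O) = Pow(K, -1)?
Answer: Rational(-2168445562254672715, 194) ≈ -1.1178e+16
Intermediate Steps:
Function('f')(D) = Rational(-1, 5) (Function('f')(D) = Pow(-5, -1) = Rational(-1, 5))
r = 35 (r = Mul(-7, Pow(Rational(-1, 5), -1)) = Mul(-7, -5) = 35)
Function('W')(n) = Add(-35, Pow(Add(n, Pow(n, 4)), 2)) (Function('W')(n) = Add(Pow(Add(n, Mul(Pow(n, 2), Pow(n, 2))), 2), Mul(-1, 35)) = Add(Pow(Add(n, Pow(n, 4)), 2), -35) = Add(-35, Pow(Add(n, Pow(n, 4)), 2)))
Mul(Mul(235, Pow(-194, -1)), Function('W')(-99)) = Mul(Mul(235, Pow(-194, -1)), Add(-35, Mul(Pow(-99, 2), Pow(Add(1, Pow(-99, 3)), 2)))) = Mul(Mul(235, Rational(-1, 194)), Add(-35, Mul(9801, Pow(Add(1, -970299), 2)))) = Mul(Rational(-235, 194), Add(-35, Mul(9801, Pow(-970298, 2)))) = Mul(Rational(-235, 194), Add(-35, Mul(9801, 941478208804))) = Mul(Rational(-235, 194), Add(-35, 9227427924488004)) = Mul(Rational(-235, 194), 9227427924487969) = Rational(-2168445562254672715, 194)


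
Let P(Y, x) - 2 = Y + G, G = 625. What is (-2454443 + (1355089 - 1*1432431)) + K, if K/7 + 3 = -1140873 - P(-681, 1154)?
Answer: -10517539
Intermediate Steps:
P(Y, x) = 627 + Y (P(Y, x) = 2 + (Y + 625) = 2 + (625 + Y) = 627 + Y)
K = -7985754 (K = -21 + 7*(-1140873 - (627 - 681)) = -21 + 7*(-1140873 - 1*(-54)) = -21 + 7*(-1140873 + 54) = -21 + 7*(-1140819) = -21 - 7985733 = -7985754)
(-2454443 + (1355089 - 1*1432431)) + K = (-2454443 + (1355089 - 1*1432431)) - 7985754 = (-2454443 + (1355089 - 1432431)) - 7985754 = (-2454443 - 77342) - 7985754 = -2531785 - 7985754 = -10517539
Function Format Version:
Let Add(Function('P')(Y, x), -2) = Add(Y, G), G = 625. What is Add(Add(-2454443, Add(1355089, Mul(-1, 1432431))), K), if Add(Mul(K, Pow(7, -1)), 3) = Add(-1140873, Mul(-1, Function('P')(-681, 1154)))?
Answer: -10517539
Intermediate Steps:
Function('P')(Y, x) = Add(627, Y) (Function('P')(Y, x) = Add(2, Add(Y, 625)) = Add(2, Add(625, Y)) = Add(627, Y))
K = -7985754 (K = Add(-21, Mul(7, Add(-1140873, Mul(-1, Add(627, -681))))) = Add(-21, Mul(7, Add(-1140873, Mul(-1, -54)))) = Add(-21, Mul(7, Add(-1140873, 54))) = Add(-21, Mul(7, -1140819)) = Add(-21, -7985733) = -7985754)
Add(Add(-2454443, Add(1355089, Mul(-1, 1432431))), K) = Add(Add(-2454443, Add(1355089, Mul(-1, 1432431))), -7985754) = Add(Add(-2454443, Add(1355089, -1432431)), -7985754) = Add(Add(-2454443, -77342), -7985754) = Add(-2531785, -7985754) = -10517539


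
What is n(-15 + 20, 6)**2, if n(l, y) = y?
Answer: 36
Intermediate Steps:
n(-15 + 20, 6)**2 = 6**2 = 36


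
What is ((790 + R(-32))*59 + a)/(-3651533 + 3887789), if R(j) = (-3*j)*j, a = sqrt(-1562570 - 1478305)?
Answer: -67319/118128 + 5*I*sqrt(13515)/78752 ≈ -0.56988 + 0.007381*I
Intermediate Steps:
a = 15*I*sqrt(13515) (a = sqrt(-3040875) = 15*I*sqrt(13515) ≈ 1743.8*I)
R(j) = -3*j**2
((790 + R(-32))*59 + a)/(-3651533 + 3887789) = ((790 - 3*(-32)**2)*59 + 15*I*sqrt(13515))/(-3651533 + 3887789) = ((790 - 3*1024)*59 + 15*I*sqrt(13515))/236256 = ((790 - 3072)*59 + 15*I*sqrt(13515))*(1/236256) = (-2282*59 + 15*I*sqrt(13515))*(1/236256) = (-134638 + 15*I*sqrt(13515))*(1/236256) = -67319/118128 + 5*I*sqrt(13515)/78752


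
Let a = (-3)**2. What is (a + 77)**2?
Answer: 7396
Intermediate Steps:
a = 9
(a + 77)**2 = (9 + 77)**2 = 86**2 = 7396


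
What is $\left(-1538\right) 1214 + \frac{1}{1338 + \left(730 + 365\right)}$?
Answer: $- \frac{4542732155}{2433} \approx -1.8671 \cdot 10^{6}$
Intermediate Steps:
$\left(-1538\right) 1214 + \frac{1}{1338 + \left(730 + 365\right)} = -1867132 + \frac{1}{1338 + 1095} = -1867132 + \frac{1}{2433} = - \frac{4542732155}{2433}$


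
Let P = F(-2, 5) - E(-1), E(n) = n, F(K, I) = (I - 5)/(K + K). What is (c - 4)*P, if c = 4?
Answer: 0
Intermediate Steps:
F(K, I) = (-5 + I)/(2*K) (F(K, I) = (-5 + I)/((2*K)) = (-5 + I)*(1/(2*K)) = (-5 + I)/(2*K))
P = 1 (P = (½)*(-5 + 5)/(-2) - 1*(-1) = (½)*(-½)*0 + 1 = 0 + 1 = 1)
(c - 4)*P = (4 - 4)*1 = 0*1 = 0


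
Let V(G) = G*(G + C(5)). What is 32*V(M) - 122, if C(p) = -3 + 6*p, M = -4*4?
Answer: -5754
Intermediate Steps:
M = -16
V(G) = G*(27 + G) (V(G) = G*(G + (-3 + 6*5)) = G*(G + (-3 + 30)) = G*(G + 27) = G*(27 + G))
32*V(M) - 122 = 32*(-16*(27 - 16)) - 122 = 32*(-16*11) - 122 = 32*(-176) - 122 = -5632 - 122 = -5754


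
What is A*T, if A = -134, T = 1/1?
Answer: -134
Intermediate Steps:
T = 1
A*T = -134*1 = -134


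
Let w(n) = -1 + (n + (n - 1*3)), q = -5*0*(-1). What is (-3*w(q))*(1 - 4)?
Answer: -36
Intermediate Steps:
q = 0 (q = 0*(-1) = 0)
w(n) = -4 + 2*n (w(n) = -1 + (n + (n - 3)) = -1 + (n + (-3 + n)) = -1 + (-3 + 2*n) = -4 + 2*n)
(-3*w(q))*(1 - 4) = (-3*(-4 + 2*0))*(1 - 4) = -3*(-4 + 0)*(-3) = -3*(-4)*(-3) = 12*(-3) = -36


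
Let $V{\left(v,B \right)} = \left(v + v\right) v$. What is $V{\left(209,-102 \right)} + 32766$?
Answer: $120128$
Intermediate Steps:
$V{\left(v,B \right)} = 2 v^{2}$ ($V{\left(v,B \right)} = 2 v v = 2 v^{2}$)
$V{\left(209,-102 \right)} + 32766 = 2 \cdot 209^{2} + 32766 = 2 \cdot 43681 + 32766 = 87362 + 32766 = 120128$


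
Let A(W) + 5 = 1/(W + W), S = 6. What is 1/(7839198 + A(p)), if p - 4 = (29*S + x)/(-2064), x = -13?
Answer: 8095/63458268367 ≈ 1.2756e-7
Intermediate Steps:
p = 8095/2064 (p = 4 + (29*6 - 13)/(-2064) = 4 + (174 - 13)*(-1/2064) = 4 + 161*(-1/2064) = 4 - 161/2064 = 8095/2064 ≈ 3.9220)
A(W) = -5 + 1/(2*W) (A(W) = -5 + 1/(W + W) = -5 + 1/(2*W))
1/(7839198 + A(p)) = 1/(7839198 + (-5 + 1/(2*(8095/2064)))) = 1/(7839198 + (-5 + (½)*(2064/8095))) = 1/(7839198 + (-5 + 1032/8095)) = 1/(7839198 - 39443/8095) = 1/(63458268367/8095) = 8095/63458268367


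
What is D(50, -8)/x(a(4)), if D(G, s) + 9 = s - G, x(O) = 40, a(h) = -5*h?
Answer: -67/40 ≈ -1.6750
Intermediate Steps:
D(G, s) = -9 + s - G (D(G, s) = -9 + (s - G) = -9 + s - G)
D(50, -8)/x(a(4)) = (-9 - 8 - 1*50)/40 = (-9 - 8 - 50)*(1/40) = -67*1/40 = -67/40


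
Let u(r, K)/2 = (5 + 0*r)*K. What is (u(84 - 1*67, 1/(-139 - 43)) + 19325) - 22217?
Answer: -263177/91 ≈ -2892.1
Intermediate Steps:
u(r, K) = 10*K (u(r, K) = 2*((5 + 0*r)*K) = 2*((5 + 0)*K) = 2*(5*K) = 10*K)
(u(84 - 1*67, 1/(-139 - 43)) + 19325) - 22217 = (10/(-139 - 43) + 19325) - 22217 = (10/(-182) + 19325) - 22217 = (10*(-1/182) + 19325) - 22217 = (-5/91 + 19325) - 22217 = 1758570/91 - 22217 = -263177/91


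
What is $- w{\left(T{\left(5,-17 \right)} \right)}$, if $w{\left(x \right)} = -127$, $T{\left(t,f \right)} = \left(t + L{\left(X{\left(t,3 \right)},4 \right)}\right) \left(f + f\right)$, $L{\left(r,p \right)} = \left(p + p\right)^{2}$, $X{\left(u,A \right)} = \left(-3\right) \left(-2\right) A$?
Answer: $127$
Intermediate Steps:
$X{\left(u,A \right)} = 6 A$
$L{\left(r,p \right)} = 4 p^{2}$ ($L{\left(r,p \right)} = \left(2 p\right)^{2} = 4 p^{2}$)
$T{\left(t,f \right)} = 2 f \left(64 + t\right)$ ($T{\left(t,f \right)} = \left(t + 4 \cdot 4^{2}\right) \left(f + f\right) = \left(t + 4 \cdot 16\right) 2 f = \left(t + 64\right) 2 f = \left(64 + t\right) 2 f = 2 f \left(64 + t\right)$)
$- w{\left(T{\left(5,-17 \right)} \right)} = \left(-1\right) \left(-127\right) = 127$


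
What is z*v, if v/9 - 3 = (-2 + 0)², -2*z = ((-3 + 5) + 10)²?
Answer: -4536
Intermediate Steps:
z = -72 (z = -((-3 + 5) + 10)²/2 = -(2 + 10)²/2 = -½*12² = -½*144 = -72)
v = 63 (v = 27 + 9*(-2 + 0)² = 27 + 9*(-2)² = 27 + 9*4 = 27 + 36 = 63)
z*v = -72*63 = -4536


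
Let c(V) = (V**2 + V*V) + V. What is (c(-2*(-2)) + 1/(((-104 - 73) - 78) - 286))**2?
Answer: 379275625/292681 ≈ 1295.9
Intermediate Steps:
c(V) = V + 2*V**2 (c(V) = (V**2 + V**2) + V = 2*V**2 + V = V + 2*V**2)
(c(-2*(-2)) + 1/(((-104 - 73) - 78) - 286))**2 = ((-2*(-2))*(1 + 2*(-2*(-2))) + 1/(((-104 - 73) - 78) - 286))**2 = (4*(1 + 2*4) + 1/((-177 - 78) - 286))**2 = (4*(1 + 8) + 1/(-255 - 286))**2 = (4*9 + 1/(-541))**2 = (36 - 1/541)**2 = (19475/541)**2 = 379275625/292681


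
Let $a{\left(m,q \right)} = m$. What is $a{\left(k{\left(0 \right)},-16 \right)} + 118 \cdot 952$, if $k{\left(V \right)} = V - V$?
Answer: $112336$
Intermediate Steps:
$k{\left(V \right)} = 0$
$a{\left(k{\left(0 \right)},-16 \right)} + 118 \cdot 952 = 0 + 118 \cdot 952 = 0 + 112336 = 112336$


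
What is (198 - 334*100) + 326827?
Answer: 293625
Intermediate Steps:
(198 - 334*100) + 326827 = (198 - 33400) + 326827 = -33202 + 326827 = 293625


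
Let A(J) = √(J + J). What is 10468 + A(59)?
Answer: 10468 + √118 ≈ 10479.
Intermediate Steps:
A(J) = √2*√J (A(J) = √(2*J) = √2*√J)
10468 + A(59) = 10468 + √2*√59 = 10468 + √118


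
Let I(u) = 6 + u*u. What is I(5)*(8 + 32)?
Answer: 1240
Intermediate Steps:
I(u) = 6 + u²
I(5)*(8 + 32) = (6 + 5²)*(8 + 32) = (6 + 25)*40 = 31*40 = 1240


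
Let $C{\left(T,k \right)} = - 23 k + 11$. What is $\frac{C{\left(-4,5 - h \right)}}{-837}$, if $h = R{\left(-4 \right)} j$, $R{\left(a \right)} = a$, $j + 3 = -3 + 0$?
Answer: $- \frac{448}{837} \approx -0.53524$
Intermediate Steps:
$j = -6$ ($j = -3 + \left(-3 + 0\right) = -3 - 3 = -6$)
$h = 24$ ($h = \left(-4\right) \left(-6\right) = 24$)
$C{\left(T,k \right)} = 11 - 23 k$
$\frac{C{\left(-4,5 - h \right)}}{-837} = \frac{11 - 23 \left(5 - 24\right)}{-837} = \left(11 - 23 \left(5 - 24\right)\right) \left(- \frac{1}{837}\right) = \left(11 - -437\right) \left(- \frac{1}{837}\right) = \left(11 + 437\right) \left(- \frac{1}{837}\right) = 448 \left(- \frac{1}{837}\right) = - \frac{448}{837}$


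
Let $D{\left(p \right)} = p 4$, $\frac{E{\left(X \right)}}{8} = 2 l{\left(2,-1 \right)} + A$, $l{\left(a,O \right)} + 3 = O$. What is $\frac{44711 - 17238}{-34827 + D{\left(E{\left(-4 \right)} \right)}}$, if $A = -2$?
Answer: $- \frac{27473}{35147} \approx -0.78166$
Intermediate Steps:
$l{\left(a,O \right)} = -3 + O$
$E{\left(X \right)} = -80$ ($E{\left(X \right)} = 8 \left(2 \left(-3 - 1\right) - 2\right) = 8 \left(2 \left(-4\right) - 2\right) = 8 \left(-8 - 2\right) = 8 \left(-10\right) = -80$)
$D{\left(p \right)} = 4 p$
$\frac{44711 - 17238}{-34827 + D{\left(E{\left(-4 \right)} \right)}} = \frac{44711 - 17238}{-34827 + 4 \left(-80\right)} = \frac{27473}{-34827 - 320} = \frac{27473}{-35147} = 27473 \left(- \frac{1}{35147}\right) = - \frac{27473}{35147}$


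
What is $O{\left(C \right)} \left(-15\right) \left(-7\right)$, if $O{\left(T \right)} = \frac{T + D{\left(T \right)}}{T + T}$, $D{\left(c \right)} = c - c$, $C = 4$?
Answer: $\frac{105}{2} \approx 52.5$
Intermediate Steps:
$D{\left(c \right)} = 0$
$O{\left(T \right)} = \frac{1}{2}$ ($O{\left(T \right)} = \frac{T + 0}{T + T} = \frac{T}{2 T} = T \frac{1}{2 T} = \frac{1}{2}$)
$O{\left(C \right)} \left(-15\right) \left(-7\right) = \frac{1}{2} \left(-15\right) \left(-7\right) = \left(- \frac{15}{2}\right) \left(-7\right) = \frac{105}{2}$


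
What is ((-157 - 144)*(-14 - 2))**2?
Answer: 23193856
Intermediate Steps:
((-157 - 144)*(-14 - 2))**2 = (-301*(-16))**2 = 4816**2 = 23193856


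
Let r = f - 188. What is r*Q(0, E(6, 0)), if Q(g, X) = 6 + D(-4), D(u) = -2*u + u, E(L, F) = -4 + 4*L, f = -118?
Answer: -3060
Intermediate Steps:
D(u) = -u
Q(g, X) = 10 (Q(g, X) = 6 - 1*(-4) = 6 + 4 = 10)
r = -306 (r = -118 - 188 = -306)
r*Q(0, E(6, 0)) = -306*10 = -3060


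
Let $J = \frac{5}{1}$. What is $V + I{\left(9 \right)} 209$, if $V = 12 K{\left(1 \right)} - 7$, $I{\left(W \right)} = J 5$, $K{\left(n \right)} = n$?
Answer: $5230$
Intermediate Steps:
$J = 5$ ($J = 5 \cdot 1 = 5$)
$I{\left(W \right)} = 25$ ($I{\left(W \right)} = 5 \cdot 5 = 25$)
$V = 5$ ($V = 12 \cdot 1 - 7 = 12 - 7 = 5$)
$V + I{\left(9 \right)} 209 = 5 + 25 \cdot 209 = 5 + 5225 = 5230$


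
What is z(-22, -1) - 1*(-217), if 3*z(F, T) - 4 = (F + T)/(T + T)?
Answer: 1333/6 ≈ 222.17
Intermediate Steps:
z(F, T) = 4/3 + (F + T)/(6*T) (z(F, T) = 4/3 + ((F + T)/(T + T))/3 = 4/3 + ((F + T)/((2*T)))/3 = 4/3 + ((F + T)*(1/(2*T)))/3 = 4/3 + ((F + T)/(2*T))/3 = 4/3 + (F + T)/(6*T))
z(-22, -1) - 1*(-217) = (1/6)*(-22 + 9*(-1))/(-1) - 1*(-217) = (1/6)*(-1)*(-22 - 9) + 217 = (1/6)*(-1)*(-31) + 217 = 31/6 + 217 = 1333/6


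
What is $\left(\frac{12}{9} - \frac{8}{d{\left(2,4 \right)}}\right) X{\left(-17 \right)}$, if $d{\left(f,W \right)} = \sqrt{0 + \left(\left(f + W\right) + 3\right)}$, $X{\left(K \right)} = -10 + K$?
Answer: $36$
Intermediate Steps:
$d{\left(f,W \right)} = \sqrt{3 + W + f}$ ($d{\left(f,W \right)} = \sqrt{0 + \left(\left(W + f\right) + 3\right)} = \sqrt{0 + \left(3 + W + f\right)} = \sqrt{3 + W + f}$)
$\left(\frac{12}{9} - \frac{8}{d{\left(2,4 \right)}}\right) X{\left(-17 \right)} = \left(\frac{12}{9} - \frac{8}{\sqrt{3 + 4 + 2}}\right) \left(-10 - 17\right) = \left(12 \cdot \frac{1}{9} - \frac{8}{\sqrt{9}}\right) \left(-27\right) = \left(\frac{4}{3} - \frac{8}{3}\right) \left(-27\right) = \left(- \frac{4}{3}\right) \left(-27\right) = 36$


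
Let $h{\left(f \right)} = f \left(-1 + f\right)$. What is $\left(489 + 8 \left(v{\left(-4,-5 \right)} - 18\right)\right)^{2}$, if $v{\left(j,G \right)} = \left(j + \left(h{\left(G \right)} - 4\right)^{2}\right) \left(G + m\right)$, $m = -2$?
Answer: $1390320369$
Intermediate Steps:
$v{\left(j,G \right)} = \left(-2 + G\right) \left(j + \left(-4 + G \left(-1 + G\right)\right)^{2}\right)$ ($v{\left(j,G \right)} = \left(j + \left(G \left(-1 + G\right) - 4\right)^{2}\right) \left(G - 2\right) = \left(j + \left(-4 + G \left(-1 + G\right)\right)^{2}\right) \left(-2 + G\right) = \left(-2 + G\right) \left(j + \left(-4 + G \left(-1 + G\right)\right)^{2}\right)$)
$\left(489 + 8 \left(v{\left(-4,-5 \right)} - 18\right)\right)^{2} = \left(489 + 8 \left(\left(\left(-2\right) \left(-4\right) - 2 \left(-4 - 5 \left(-1 - 5\right)\right)^{2} - -20 - 5 \left(-4 - 5 \left(-1 - 5\right)\right)^{2}\right) - 18\right)\right)^{2} = \left(489 + 8 \left(\left(8 - 2 \left(-4 - -30\right)^{2} + 20 - 5 \left(-4 - -30\right)^{2}\right) - 18\right)\right)^{2} = \left(489 + 8 \left(\left(8 - 2 \left(-4 + 30\right)^{2} + 20 - 5 \left(-4 + 30\right)^{2}\right) - 18\right)\right)^{2} = \left(489 + 8 \left(\left(8 - 2 \cdot 26^{2} + 20 - 5 \cdot 26^{2}\right) - 18\right)\right)^{2} = \left(489 + 8 \left(\left(8 - 1352 + 20 - 3380\right) - 18\right)\right)^{2} = \left(489 + 8 \left(-4704 - 18\right)\right)^{2} = \left(489 + 8 \left(-4722\right)\right)^{2} = \left(489 - 37776\right)^{2} = \left(-37287\right)^{2} = 1390320369$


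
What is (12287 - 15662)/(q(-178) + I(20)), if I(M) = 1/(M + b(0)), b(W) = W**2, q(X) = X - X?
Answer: -67500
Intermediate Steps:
q(X) = 0
I(M) = 1/M (I(M) = 1/(M + 0**2) = 1/(M + 0) = 1/M)
(12287 - 15662)/(q(-178) + I(20)) = (12287 - 15662)/(0 + 1/20) = -3375/(0 + 1/20) = -3375/1/20 = -3375*20 = -67500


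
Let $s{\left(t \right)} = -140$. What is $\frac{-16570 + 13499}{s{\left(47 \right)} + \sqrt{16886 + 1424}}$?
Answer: $\frac{42994}{129} + \frac{3071 \sqrt{18310}}{1290} \approx 655.42$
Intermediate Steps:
$\frac{-16570 + 13499}{s{\left(47 \right)} + \sqrt{16886 + 1424}} = \frac{-16570 + 13499}{-140 + \sqrt{16886 + 1424}} = - \frac{3071}{-140 + \sqrt{18310}}$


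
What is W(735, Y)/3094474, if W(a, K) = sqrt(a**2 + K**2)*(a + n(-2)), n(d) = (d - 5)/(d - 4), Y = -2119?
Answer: 4417*sqrt(5030386)/18566844 ≈ 0.53357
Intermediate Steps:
n(d) = (-5 + d)/(-4 + d)
W(a, K) = sqrt(K**2 + a**2)*(7/6 + a) (W(a, K) = sqrt(a**2 + K**2)*(a + (-5 - 2)/(-4 - 2)) = sqrt(K**2 + a**2)*(a - 7/(-6)) = sqrt(K**2 + a**2)*(a - 1/6*(-7)) = sqrt(K**2 + a**2)*(a + 7/6) = sqrt(K**2 + a**2)*(7/6 + a))
W(735, Y)/3094474 = (sqrt((-2119)**2 + 735**2)*(7/6 + 735))/3094474 = (sqrt(4490161 + 540225)*(4417/6))*(1/3094474) = (sqrt(5030386)*(4417/6))*(1/3094474) = (4417*sqrt(5030386)/6)*(1/3094474) = 4417*sqrt(5030386)/18566844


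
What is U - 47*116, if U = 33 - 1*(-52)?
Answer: -5367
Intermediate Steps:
U = 85 (U = 33 + 52 = 85)
U - 47*116 = 85 - 47*116 = 85 - 5452 = -5367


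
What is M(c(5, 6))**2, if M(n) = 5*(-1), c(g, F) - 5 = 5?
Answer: 25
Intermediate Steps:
c(g, F) = 10 (c(g, F) = 5 + 5 = 10)
M(n) = -5
M(c(5, 6))**2 = (-5)**2 = 25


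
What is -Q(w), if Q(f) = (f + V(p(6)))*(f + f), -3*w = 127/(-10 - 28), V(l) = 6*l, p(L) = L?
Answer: -537337/6498 ≈ -82.693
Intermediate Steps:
w = 127/114 (w = -127/(3*(-10 - 28)) = -127/(3*(-38)) = -127*(-1)/(3*38) = -1/3*(-127/38) = 127/114 ≈ 1.1140)
Q(f) = 2*f*(36 + f) (Q(f) = (f + 6*6)*(f + f) = (f + 36)*(2*f) = (36 + f)*(2*f) = 2*f*(36 + f))
-Q(w) = -2*127*(36 + 127/114)/114 = -2*127*4231/(114*114) = -1*537337/6498 = -537337/6498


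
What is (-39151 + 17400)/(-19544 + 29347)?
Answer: -21751/9803 ≈ -2.2188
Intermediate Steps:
(-39151 + 17400)/(-19544 + 29347) = -21751/9803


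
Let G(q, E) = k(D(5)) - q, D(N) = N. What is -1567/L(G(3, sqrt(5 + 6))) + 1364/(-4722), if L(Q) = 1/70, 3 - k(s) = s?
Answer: -258978772/2361 ≈ -1.0969e+5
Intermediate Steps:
k(s) = 3 - s
G(q, E) = -2 - q (G(q, E) = (3 - 1*5) - q = (3 - 5) - q = -2 - q)
L(Q) = 1/70
-1567/L(G(3, sqrt(5 + 6))) + 1364/(-4722) = -1567/1/70 + 1364/(-4722) = -1567*70 + 1364*(-1/4722) = -109690 - 682/2361 = -258978772/2361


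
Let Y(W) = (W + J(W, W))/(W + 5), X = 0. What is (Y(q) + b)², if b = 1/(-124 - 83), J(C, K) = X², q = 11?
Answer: 5112121/10969344 ≈ 0.46604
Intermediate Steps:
J(C, K) = 0 (J(C, K) = 0² = 0)
Y(W) = W/(5 + W) (Y(W) = (W + 0)/(W + 5) = W/(5 + W))
b = -1/207 (b = 1/(-207) = -1/207 ≈ -0.0048309)
(Y(q) + b)² = (11/(5 + 11) - 1/207)² = (11/16 - 1/207)² = (2261/3312)² = 5112121/10969344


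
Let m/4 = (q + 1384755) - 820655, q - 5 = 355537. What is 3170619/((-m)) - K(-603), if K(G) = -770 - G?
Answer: 611150237/3678568 ≈ 166.14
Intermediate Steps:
q = 355542 (q = 5 + 355537 = 355542)
m = 3678568 (m = 4*((355542 + 1384755) - 820655) = 4*(1740297 - 820655) = 4*919642 = 3678568)
3170619/((-m)) - K(-603) = 3170619/((-1*3678568)) - (-770 - 1*(-603)) = 3170619/(-3678568) - (-770 + 603) = 3170619*(-1/3678568) - 1*(-167) = -3170619/3678568 + 167 = 611150237/3678568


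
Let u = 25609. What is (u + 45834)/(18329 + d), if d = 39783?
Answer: 71443/58112 ≈ 1.2294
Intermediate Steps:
(u + 45834)/(18329 + d) = (25609 + 45834)/(18329 + 39783) = 71443/58112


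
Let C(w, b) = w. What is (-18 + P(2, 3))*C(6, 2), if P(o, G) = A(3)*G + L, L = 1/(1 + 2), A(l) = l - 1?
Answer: -70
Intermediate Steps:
A(l) = -1 + l
L = ⅓ (L = 1/3 = ⅓ ≈ 0.33333)
P(o, G) = ⅓ + 2*G (P(o, G) = (-1 + 3)*G + ⅓ = 2*G + ⅓ = ⅓ + 2*G)
(-18 + P(2, 3))*C(6, 2) = (-18 + (⅓ + 2*3))*6 = (-18 + (⅓ + 6))*6 = (-18 + 19/3)*6 = -35/3*6 = -70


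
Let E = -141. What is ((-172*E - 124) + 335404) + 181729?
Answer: 541261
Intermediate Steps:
((-172*E - 124) + 335404) + 181729 = ((-172*(-141) - 124) + 335404) + 181729 = ((24252 - 124) + 335404) + 181729 = (24128 + 335404) + 181729 = 359532 + 181729 = 541261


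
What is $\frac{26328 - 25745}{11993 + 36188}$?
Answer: $\frac{583}{48181} \approx 0.0121$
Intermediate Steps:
$\frac{26328 - 25745}{11993 + 36188} = \frac{583}{48181}$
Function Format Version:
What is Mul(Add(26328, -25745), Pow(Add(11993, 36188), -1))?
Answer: Rational(583, 48181) ≈ 0.012100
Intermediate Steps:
Mul(Add(26328, -25745), Pow(Add(11993, 36188), -1)) = Mul(583, Pow(48181, -1)) = Mul(583, Rational(1, 48181)) = Rational(583, 48181)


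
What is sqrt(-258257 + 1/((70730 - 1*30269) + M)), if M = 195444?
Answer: 44*I*sqrt(7423710722445)/235905 ≈ 508.19*I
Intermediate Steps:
sqrt(-258257 + 1/((70730 - 1*30269) + M)) = sqrt(-258257 + 1/((70730 - 1*30269) + 195444)) = sqrt(-258257 + 1/((70730 - 30269) + 195444)) = sqrt(-258257 + 1/(40461 + 195444)) = sqrt(-258257 + 1/235905) = sqrt(-60924117584/235905) = 44*I*sqrt(7423710722445)/235905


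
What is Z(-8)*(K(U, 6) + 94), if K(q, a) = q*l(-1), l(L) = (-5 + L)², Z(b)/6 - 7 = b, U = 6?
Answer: -1860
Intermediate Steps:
Z(b) = 42 + 6*b
K(q, a) = 36*q (K(q, a) = q*(-5 - 1)² = q*(-6)² = q*36 = 36*q)
Z(-8)*(K(U, 6) + 94) = (42 + 6*(-8))*(36*6 + 94) = (42 - 48)*(216 + 94) = -6*310 = -1860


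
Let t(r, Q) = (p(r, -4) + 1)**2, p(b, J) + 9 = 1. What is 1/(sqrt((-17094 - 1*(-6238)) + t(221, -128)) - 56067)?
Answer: -56067/3143519296 - I*sqrt(10807)/3143519296 ≈ -1.7836e-5 - 3.307e-8*I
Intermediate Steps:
p(b, J) = -8 (p(b, J) = -9 + 1 = -8)
t(r, Q) = 49 (t(r, Q) = (-8 + 1)**2 = (-7)**2 = 49)
1/(sqrt((-17094 - 1*(-6238)) + t(221, -128)) - 56067) = 1/(sqrt((-17094 - 1*(-6238)) + 49) - 56067) = 1/(sqrt((-17094 + 6238) + 49) - 56067) = 1/(sqrt(-10856 + 49) - 56067) = 1/(sqrt(-10807) - 56067) = 1/(I*sqrt(10807) - 56067) = 1/(-56067 + I*sqrt(10807))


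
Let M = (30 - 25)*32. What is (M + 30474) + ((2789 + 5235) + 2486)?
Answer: 41144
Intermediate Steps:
M = 160 (M = 5*32 = 160)
(M + 30474) + ((2789 + 5235) + 2486) = (160 + 30474) + ((2789 + 5235) + 2486) = 30634 + (8024 + 2486) = 30634 + 10510 = 41144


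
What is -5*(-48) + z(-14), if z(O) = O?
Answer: 226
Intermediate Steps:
-5*(-48) + z(-14) = -5*(-48) - 14 = 240 - 14 = 226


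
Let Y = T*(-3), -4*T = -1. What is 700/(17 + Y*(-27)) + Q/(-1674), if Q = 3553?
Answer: 4157803/249426 ≈ 16.669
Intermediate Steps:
T = ¼ (T = -¼*(-1) = ¼ ≈ 0.25000)
Y = -¾ (Y = (¼)*(-3) = -¾ ≈ -0.75000)
700/(17 + Y*(-27)) + Q/(-1674) = 700/(17 - ¾*(-27)) + 3553/(-1674) = 700/(17 + 81/4) + 3553*(-1/1674) = 700/(149/4) - 3553/1674 = 700*(4/149) - 3553/1674 = 2800/149 - 3553/1674 = 4157803/249426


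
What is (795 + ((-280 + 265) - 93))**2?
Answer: 471969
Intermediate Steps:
(795 + ((-280 + 265) - 93))**2 = (795 + (-15 - 93))**2 = (795 - 108)**2 = 687**2 = 471969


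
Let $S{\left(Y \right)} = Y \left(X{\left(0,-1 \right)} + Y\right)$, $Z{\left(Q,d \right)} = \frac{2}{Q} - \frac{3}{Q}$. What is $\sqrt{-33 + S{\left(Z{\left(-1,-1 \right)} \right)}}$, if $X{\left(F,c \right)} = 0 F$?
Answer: $4 i \sqrt{2} \approx 5.6569 i$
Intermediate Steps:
$Z{\left(Q,d \right)} = - \frac{1}{Q}$
$X{\left(F,c \right)} = 0$
$S{\left(Y \right)} = Y^{2}$ ($S{\left(Y \right)} = Y \left(0 + Y\right) = Y Y = Y^{2}$)
$\sqrt{-33 + S{\left(Z{\left(-1,-1 \right)} \right)}} = \sqrt{-33 + \left(- \frac{1}{-1}\right)^{2}} = \sqrt{-33 + \left(\left(-1\right) \left(-1\right)\right)^{2}} = \sqrt{-33 + 1^{2}} = \sqrt{-33 + 1} = \sqrt{-32} = 4 i \sqrt{2}$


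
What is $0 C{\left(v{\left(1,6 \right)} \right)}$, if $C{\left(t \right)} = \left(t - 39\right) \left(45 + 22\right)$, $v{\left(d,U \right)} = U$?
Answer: $0$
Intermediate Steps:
$C{\left(t \right)} = -2613 + 67 t$ ($C{\left(t \right)} = \left(-39 + t\right) 67 = -2613 + 67 t$)
$0 C{\left(v{\left(1,6 \right)} \right)} = 0 \left(-2613 + 67 \cdot 6\right) = 0 \left(-2613 + 402\right) = 0 \left(-2211\right) = 0$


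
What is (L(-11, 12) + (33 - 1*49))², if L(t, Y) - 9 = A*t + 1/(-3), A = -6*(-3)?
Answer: 379456/9 ≈ 42162.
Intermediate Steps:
A = 18
L(t, Y) = 26/3 + 18*t (L(t, Y) = 9 + (18*t + 1/(-3)) = 9 + (18*t - ⅓) = 9 + (-⅓ + 18*t) = 26/3 + 18*t)
(L(-11, 12) + (33 - 1*49))² = ((26/3 + 18*(-11)) + (33 - 1*49))² = ((26/3 - 198) + (33 - 49))² = (-568/3 - 16)² = (-616/3)² = 379456/9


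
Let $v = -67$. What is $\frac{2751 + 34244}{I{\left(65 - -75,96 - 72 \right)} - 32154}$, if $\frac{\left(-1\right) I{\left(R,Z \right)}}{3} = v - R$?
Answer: $- \frac{36995}{31533} \approx -1.1732$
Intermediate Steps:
$I{\left(R,Z \right)} = 201 + 3 R$ ($I{\left(R,Z \right)} = - 3 \left(-67 - R\right) = 201 + 3 R$)
$\frac{2751 + 34244}{I{\left(65 - -75,96 - 72 \right)} - 32154} = \frac{2751 + 34244}{\left(201 + 3 \left(65 - -75\right)\right) - 32154} = \frac{36995}{\left(201 + 3 \left(65 + 75\right)\right) - 32154} = \frac{36995}{\left(201 + 3 \cdot 140\right) - 32154} = \frac{36995}{\left(201 + 420\right) - 32154} = \frac{36995}{621 - 32154} = \frac{36995}{-31533} = 36995 \left(- \frac{1}{31533}\right) = - \frac{36995}{31533}$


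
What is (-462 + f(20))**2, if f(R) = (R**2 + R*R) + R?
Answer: 128164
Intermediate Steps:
f(R) = R + 2*R**2 (f(R) = (R**2 + R**2) + R = 2*R**2 + R = R + 2*R**2)
(-462 + f(20))**2 = (-462 + 20*(1 + 2*20))**2 = (-462 + 20*(1 + 40))**2 = (-462 + 20*41)**2 = (-462 + 820)**2 = 358**2 = 128164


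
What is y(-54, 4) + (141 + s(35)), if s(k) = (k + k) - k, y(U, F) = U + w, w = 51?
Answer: 173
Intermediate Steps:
y(U, F) = 51 + U (y(U, F) = U + 51 = 51 + U)
s(k) = k (s(k) = 2*k - k = k)
y(-54, 4) + (141 + s(35)) = (51 - 54) + (141 + 35) = -3 + 176 = 173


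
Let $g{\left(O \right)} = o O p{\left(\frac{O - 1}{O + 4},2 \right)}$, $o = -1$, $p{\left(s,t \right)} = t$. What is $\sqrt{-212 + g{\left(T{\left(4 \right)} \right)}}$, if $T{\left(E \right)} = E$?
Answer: $2 i \sqrt{55} \approx 14.832 i$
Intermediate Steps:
$g{\left(O \right)} = - 2 O$ ($g{\left(O \right)} = - O 2 = - 2 O$)
$\sqrt{-212 + g{\left(T{\left(4 \right)} \right)}} = \sqrt{-212 - 8} = \sqrt{-220} = 2 i \sqrt{55}$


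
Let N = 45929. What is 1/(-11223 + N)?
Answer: 1/34706 ≈ 2.8813e-5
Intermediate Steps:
1/(-11223 + N) = 1/(-11223 + 45929) = 1/34706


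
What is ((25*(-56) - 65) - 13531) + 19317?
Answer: 4321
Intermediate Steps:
((25*(-56) - 65) - 13531) + 19317 = ((-1400 - 65) - 13531) + 19317 = (-1465 - 13531) + 19317 = -14996 + 19317 = 4321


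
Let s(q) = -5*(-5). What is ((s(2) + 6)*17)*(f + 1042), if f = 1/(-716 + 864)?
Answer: 81272359/148 ≈ 5.4914e+5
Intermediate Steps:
f = 1/148 ≈ 0.0067568
s(q) = 25
((s(2) + 6)*17)*(f + 1042) = ((25 + 6)*17)*(1/148 + 1042) = (31*17)*(154217/148) = 527*(154217/148) = 81272359/148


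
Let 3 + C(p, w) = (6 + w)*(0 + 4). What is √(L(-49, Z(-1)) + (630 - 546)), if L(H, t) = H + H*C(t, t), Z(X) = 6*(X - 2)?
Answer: √2534 ≈ 50.339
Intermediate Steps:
C(p, w) = 21 + 4*w (C(p, w) = -3 + (6 + w)*(0 + 4) = -3 + (6 + w)*4 = -3 + (24 + 4*w) = 21 + 4*w)
Z(X) = -12 + 6*X (Z(X) = 6*(-2 + X) = -12 + 6*X)
L(H, t) = H + H*(21 + 4*t)
√(L(-49, Z(-1)) + (630 - 546)) = √(2*(-49)*(11 + 2*(-12 + 6*(-1))) + (630 - 546)) = √(2*(-49)*(11 + 2*(-12 - 6)) + 84) = √(2*(-49)*(11 + 2*(-18)) + 84) = √(2*(-49)*(11 - 36) + 84) = √(2*(-49)*(-25) + 84) = √(2450 + 84) = √2534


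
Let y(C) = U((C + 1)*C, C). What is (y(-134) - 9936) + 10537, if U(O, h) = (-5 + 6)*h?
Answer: 467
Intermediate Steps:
U(O, h) = h (U(O, h) = 1*h = h)
y(C) = C
(y(-134) - 9936) + 10537 = (-134 - 9936) + 10537 = -10070 + 10537 = 467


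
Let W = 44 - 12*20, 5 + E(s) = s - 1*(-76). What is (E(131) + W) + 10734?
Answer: 10740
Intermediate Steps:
E(s) = 71 + s (E(s) = -5 + (s - 1*(-76)) = -5 + (s + 76) = -5 + (76 + s) = 71 + s)
W = -196 (W = 44 - 240 = -196)
(E(131) + W) + 10734 = ((71 + 131) - 196) + 10734 = (202 - 196) + 10734 = 6 + 10734 = 10740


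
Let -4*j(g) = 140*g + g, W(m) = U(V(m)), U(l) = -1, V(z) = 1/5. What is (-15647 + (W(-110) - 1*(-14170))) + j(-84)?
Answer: 1483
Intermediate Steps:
V(z) = 1/5
W(m) = -1
j(g) = -141*g/4 (j(g) = -(140*g + g)/4 = -141*g/4)
(-15647 + (W(-110) - 1*(-14170))) + j(-84) = (-15647 + (-1 - 1*(-14170))) - 141/4*(-84) = (-15647 + (-1 + 14170)) + 2961 = (-15647 + 14169) + 2961 = -1478 + 2961 = 1483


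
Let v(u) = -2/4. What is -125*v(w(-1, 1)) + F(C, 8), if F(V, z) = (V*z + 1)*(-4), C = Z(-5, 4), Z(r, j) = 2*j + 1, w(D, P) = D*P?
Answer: -459/2 ≈ -229.50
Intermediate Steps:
Z(r, j) = 1 + 2*j
C = 9 (C = 1 + 2*4 = 1 + 8 = 9)
F(V, z) = -4 - 4*V*z (F(V, z) = (1 + V*z)*(-4) = -4 - 4*V*z)
v(u) = -½ (v(u) = -2*¼ = -½)
-125*v(w(-1, 1)) + F(C, 8) = -125*(-½) + (-4 - 4*9*8) = 125/2 + (-4 - 288) = 125/2 - 292 = -459/2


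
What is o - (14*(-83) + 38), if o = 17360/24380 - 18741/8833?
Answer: 12087409713/10767427 ≈ 1122.6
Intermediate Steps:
o = -15178235/10767427 (o = 17360*(1/24380) - 18741*1/8833 = 868/1219 - 18741/8833 = -15178235/10767427 ≈ -1.4096)
o - (14*(-83) + 38) = -15178235/10767427 - (14*(-83) + 38) = -15178235/10767427 - (-1162 + 38) = -15178235/10767427 - 1*(-1124) = -15178235/10767427 + 1124 = 12087409713/10767427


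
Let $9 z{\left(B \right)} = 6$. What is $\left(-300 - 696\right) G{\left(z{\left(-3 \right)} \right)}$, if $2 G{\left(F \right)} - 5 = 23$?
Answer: $-13944$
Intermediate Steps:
$z{\left(B \right)} = \frac{2}{3}$ ($z{\left(B \right)} = \frac{1}{9} \cdot 6 = \frac{2}{3}$)
$G{\left(F \right)} = 14$ ($G{\left(F \right)} = \frac{5}{2} + \frac{1}{2} \cdot 23 = \frac{5}{2} + \frac{23}{2} = 14$)
$\left(-300 - 696\right) G{\left(z{\left(-3 \right)} \right)} = \left(-300 - 696\right) 14 = \left(-996\right) 14 = -13944$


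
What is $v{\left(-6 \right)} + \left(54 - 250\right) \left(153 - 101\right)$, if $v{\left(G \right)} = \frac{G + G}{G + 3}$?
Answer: $-10188$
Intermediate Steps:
$v{\left(G \right)} = \frac{2 G}{3 + G}$
$v{\left(-6 \right)} + \left(54 - 250\right) \left(153 - 101\right) = 2 \left(-6\right) \frac{1}{3 - 6} + \left(54 - 250\right) \left(153 - 101\right) = 2 \left(-6\right) \frac{1}{-3} - 10192 = 2 \left(-6\right) \left(- \frac{1}{3}\right) - 10192 = 4 - 10192 = -10188$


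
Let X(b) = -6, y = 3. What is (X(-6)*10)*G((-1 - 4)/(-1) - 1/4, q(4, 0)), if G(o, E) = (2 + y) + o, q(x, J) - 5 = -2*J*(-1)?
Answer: -585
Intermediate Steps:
q(x, J) = 5 + 2*J (q(x, J) = 5 - 2*J*(-1) = 5 + 2*J)
G(o, E) = 5 + o (G(o, E) = (2 + 3) + o = 5 + o)
(X(-6)*10)*G((-1 - 4)/(-1) - 1/4, q(4, 0)) = (-6*10)*(5 + ((-1 - 4)/(-1) - 1/4)) = -60*(5 + (-5*(-1) - 1*¼)) = -60*(5 + (5 - ¼)) = -60*(5 + 19/4) = -60*39/4 = -585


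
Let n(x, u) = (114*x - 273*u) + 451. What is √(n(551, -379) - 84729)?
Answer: √82003 ≈ 286.36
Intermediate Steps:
n(x, u) = 451 - 273*u + 114*x (n(x, u) = (-273*u + 114*x) + 451 = 451 - 273*u + 114*x)
√(n(551, -379) - 84729) = √((451 - 273*(-379) + 114*551) - 84729) = √((451 + 103467 + 62814) - 84729) = √(166732 - 84729) = √82003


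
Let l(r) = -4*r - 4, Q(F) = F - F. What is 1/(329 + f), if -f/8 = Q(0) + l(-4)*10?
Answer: -1/631 ≈ -0.0015848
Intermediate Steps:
Q(F) = 0
l(r) = -4 - 4*r
f = -960 (f = -8*(0 + (-4 - 4*(-4))*10) = -8*(0 + (-4 + 16)*10) = -8*(0 + 12*10) = -8*(0 + 120) = -8*120 = -960)
1/(329 + f) = 1/(329 - 960) = 1/(-631) = -1/631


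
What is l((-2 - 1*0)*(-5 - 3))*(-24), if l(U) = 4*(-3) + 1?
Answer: 264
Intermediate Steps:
l(U) = -11 (l(U) = -12 + 1 = -11)
l((-2 - 1*0)*(-5 - 3))*(-24) = -11*(-24) = 264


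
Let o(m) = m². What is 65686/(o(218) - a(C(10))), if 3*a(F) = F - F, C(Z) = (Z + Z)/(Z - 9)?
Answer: 32843/23762 ≈ 1.3822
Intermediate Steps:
C(Z) = 2*Z/(-9 + Z) (C(Z) = (2*Z)/(-9 + Z) = 2*Z/(-9 + Z))
a(F) = 0 (a(F) = (F - F)/3 = (⅓)*0 = 0)
65686/(o(218) - a(C(10))) = 65686/(218² - 1*0) = 65686/(47524 + 0) = 65686/47524 = 65686*(1/47524) = 32843/23762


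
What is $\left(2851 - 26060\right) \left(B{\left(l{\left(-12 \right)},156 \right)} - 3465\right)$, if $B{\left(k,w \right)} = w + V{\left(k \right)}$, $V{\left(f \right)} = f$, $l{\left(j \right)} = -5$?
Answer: $76914626$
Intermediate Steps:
$B{\left(k,w \right)} = k + w$ ($B{\left(k,w \right)} = w + k = k + w$)
$\left(2851 - 26060\right) \left(B{\left(l{\left(-12 \right)},156 \right)} - 3465\right) = \left(2851 - 26060\right) \left(\left(-5 + 156\right) - 3465\right) = - 23209 \left(151 - 3465\right) = \left(-23209\right) \left(-3314\right) = 76914626$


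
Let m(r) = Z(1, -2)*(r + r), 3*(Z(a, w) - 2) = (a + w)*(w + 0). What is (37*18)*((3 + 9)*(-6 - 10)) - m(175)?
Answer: -386416/3 ≈ -1.2881e+5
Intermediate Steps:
Z(a, w) = 2 + w*(a + w)/3 (Z(a, w) = 2 + ((a + w)*(w + 0))/3 = 2 + ((a + w)*w)/3 = 2 + (w*(a + w))/3 = 2 + w*(a + w)/3)
m(r) = 16*r/3 (m(r) = (2 + (⅓)*(-2)² + (⅓)*1*(-2))*(r + r) = (2 + (⅓)*4 - ⅔)*(2*r) = (2 + 4/3 - ⅔)*(2*r) = 8*(2*r)/3 = 16*r/3)
(37*18)*((3 + 9)*(-6 - 10)) - m(175) = (37*18)*((3 + 9)*(-6 - 10)) - 16*175/3 = 666*(12*(-16)) - 1*2800/3 = 666*(-192) - 2800/3 = -127872 - 2800/3 = -386416/3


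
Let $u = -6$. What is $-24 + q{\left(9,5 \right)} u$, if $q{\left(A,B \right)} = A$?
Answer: $-78$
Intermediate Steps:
$-24 + q{\left(9,5 \right)} u = -24 + 9 \left(-6\right) = -24 - 54 = -78$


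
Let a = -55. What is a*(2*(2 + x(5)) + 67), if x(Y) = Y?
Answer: -4455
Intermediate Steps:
a*(2*(2 + x(5)) + 67) = -55*(2*(2 + 5) + 67) = -55*(2*7 + 67) = -55*(14 + 67) = -55*81 = -4455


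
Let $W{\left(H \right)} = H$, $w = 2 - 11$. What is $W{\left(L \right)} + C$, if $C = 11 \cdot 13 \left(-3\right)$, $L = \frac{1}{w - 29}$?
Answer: $- \frac{16303}{38} \approx -429.03$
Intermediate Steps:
$w = -9$ ($w = 2 - 11 = -9$)
$L = - \frac{1}{38}$ ($L = \frac{1}{-9 - 29} = \frac{1}{-38} = - \frac{1}{38} \approx -0.026316$)
$C = -429$ ($C = 143 \left(-3\right) = -429$)
$W{\left(L \right)} + C = - \frac{1}{38} - 429 = - \frac{16303}{38}$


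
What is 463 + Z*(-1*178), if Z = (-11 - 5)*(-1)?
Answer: -2385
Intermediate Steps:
Z = 16 (Z = -16*(-1) = 16)
463 + Z*(-1*178) = 463 + 16*(-1*178) = 463 + 16*(-178) = 463 - 2848 = -2385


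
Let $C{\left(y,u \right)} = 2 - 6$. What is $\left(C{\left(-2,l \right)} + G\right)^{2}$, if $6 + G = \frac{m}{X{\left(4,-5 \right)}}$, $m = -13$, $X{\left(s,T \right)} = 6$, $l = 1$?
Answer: $\frac{5329}{36} \approx 148.03$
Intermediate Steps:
$C{\left(y,u \right)} = -4$ ($C{\left(y,u \right)} = 2 - 6 = -4$)
$G = - \frac{49}{6}$ ($G = -6 - \frac{13}{6} = - \frac{49}{6} \approx -8.1667$)
$\left(C{\left(-2,l \right)} + G\right)^{2} = \left(-4 - \frac{49}{6}\right)^{2} = \left(- \frac{73}{6}\right)^{2} = \frac{5329}{36}$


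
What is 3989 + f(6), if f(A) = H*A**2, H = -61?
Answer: 1793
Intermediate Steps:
f(A) = -61*A**2
3989 + f(6) = 3989 - 61*6**2 = 3989 - 61*36 = 3989 - 2196 = 1793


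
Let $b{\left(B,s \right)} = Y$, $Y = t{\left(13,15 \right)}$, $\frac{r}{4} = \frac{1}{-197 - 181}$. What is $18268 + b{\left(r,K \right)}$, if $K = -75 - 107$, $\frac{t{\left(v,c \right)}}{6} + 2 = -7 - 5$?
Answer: $18184$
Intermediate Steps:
$r = - \frac{2}{189}$ ($r = \frac{4}{-197 - 181} = \frac{4}{-378} = 4 \left(- \frac{1}{378}\right) = - \frac{2}{189} \approx -0.010582$)
$t{\left(v,c \right)} = -84$ ($t{\left(v,c \right)} = -12 + 6 \left(-7 - 5\right) = -12 + 6 \left(-12\right) = -12 - 72 = -84$)
$K = -182$ ($K = -75 - 107 = -182$)
$Y = -84$
$b{\left(B,s \right)} = -84$
$18268 + b{\left(r,K \right)} = 18268 - 84 = 18184$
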